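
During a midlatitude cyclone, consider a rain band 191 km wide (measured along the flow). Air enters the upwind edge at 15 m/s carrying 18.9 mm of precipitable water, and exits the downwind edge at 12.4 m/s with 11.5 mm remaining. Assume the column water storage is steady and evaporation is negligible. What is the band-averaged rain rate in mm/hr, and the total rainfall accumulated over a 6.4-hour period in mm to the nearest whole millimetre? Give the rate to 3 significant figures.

Column moisture flux per unit crosswind length is F = V × PW.
Inflow: F_in = 15 × 18.9 = 283.5 mm·m/s
Outflow: F_out = 12.4 × 11.5 = 142.6 mm·m/s
Steady-state rate R = (F_in − F_out)/L = (283.5 − 142.6) / 191000 m = 7.377e-04 mm/s.
R = 7.377e-04 × 3600 = 2.66 mm/hr.
Over 6.4 h: total = 2.66 × 6.4 = 17.024 ≈ 17 mm.

R ≈ 2.66 mm/hr; total ≈ 17 mm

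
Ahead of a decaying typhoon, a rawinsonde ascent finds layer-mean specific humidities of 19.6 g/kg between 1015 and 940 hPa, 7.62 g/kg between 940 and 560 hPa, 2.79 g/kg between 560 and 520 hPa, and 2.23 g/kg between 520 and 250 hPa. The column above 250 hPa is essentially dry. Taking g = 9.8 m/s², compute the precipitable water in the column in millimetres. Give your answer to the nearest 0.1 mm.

Precipitable water is the column-integrated vapour mass per unit area: PW = (1/g) Σ q̄ Δp, with q in kg/kg and Δp in Pa (1 kg/m² of water = 1 mm).
Layer 1015–940 hPa: Δp = 75 hPa = 7500 Pa, q̄ = 0.0196 kg/kg → 0.0196 × 7500 / 9.8 = 15.00 mm
Layer 940–560 hPa: Δp = 380 hPa = 38000 Pa, q̄ = 0.00762 kg/kg → 0.00762 × 38000 / 9.8 = 29.55 mm
Layer 560–520 hPa: Δp = 40 hPa = 4000 Pa, q̄ = 0.00279 kg/kg → 0.00279 × 4000 / 9.8 = 1.14 mm
Layer 520–250 hPa: Δp = 270 hPa = 27000 Pa, q̄ = 0.00223 kg/kg → 0.00223 × 27000 / 9.8 = 6.14 mm
PW = 15.00 + 29.55 + 1.14 + 6.14 = 51.83 ≈ 51.8 mm.

PW ≈ 51.8 mm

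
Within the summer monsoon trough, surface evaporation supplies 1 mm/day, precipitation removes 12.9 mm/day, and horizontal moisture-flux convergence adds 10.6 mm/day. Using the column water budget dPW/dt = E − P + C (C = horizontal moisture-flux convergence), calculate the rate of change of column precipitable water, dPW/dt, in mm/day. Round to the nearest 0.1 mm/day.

dPW/dt = E − P + C = 1 − 12.9 + (10.6) = -1.3 mm/day.

dPW/dt ≈ -1.3 mm/day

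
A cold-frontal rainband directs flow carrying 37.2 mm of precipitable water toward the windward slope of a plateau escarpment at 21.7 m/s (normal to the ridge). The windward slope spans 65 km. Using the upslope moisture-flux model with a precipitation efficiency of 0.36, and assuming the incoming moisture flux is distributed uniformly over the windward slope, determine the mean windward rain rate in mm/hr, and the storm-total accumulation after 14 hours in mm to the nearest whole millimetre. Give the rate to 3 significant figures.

R ≈ 16.1 mm/hr; total ≈ 225 mm

Incoming column moisture flux per unit ridge length: F = V × PW = 21.7 × 37.2 = 807.24 mm·m/s.
Spread over the 65 km slope with efficiency ε = 0.36: R = ε·F/W = 0.36 × 807.24 / 65000 m = 4.471e-03 mm/s.
R = 4.471e-03 × 3600 = 16.1 mm/hr.
Over 14 h: total = 16.1 × 14 = 225.4 ≈ 225 mm.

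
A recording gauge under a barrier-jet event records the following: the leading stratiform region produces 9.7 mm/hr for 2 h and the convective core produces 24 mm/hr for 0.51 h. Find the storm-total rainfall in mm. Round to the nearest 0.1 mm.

total ≈ 31.6 mm

Total = Σ Rᵢ Δtᵢ = 9.7 × 2 + 24 × 0.51
      = 19.4 + 12.24 = 31.6 mm.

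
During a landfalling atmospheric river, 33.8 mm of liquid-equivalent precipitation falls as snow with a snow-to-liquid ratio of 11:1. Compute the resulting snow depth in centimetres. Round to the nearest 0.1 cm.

Snow depth = liquid × ratio = 33.8 mm × 11 = 371.8 mm = 37.2 cm.

snow depth ≈ 37.2 cm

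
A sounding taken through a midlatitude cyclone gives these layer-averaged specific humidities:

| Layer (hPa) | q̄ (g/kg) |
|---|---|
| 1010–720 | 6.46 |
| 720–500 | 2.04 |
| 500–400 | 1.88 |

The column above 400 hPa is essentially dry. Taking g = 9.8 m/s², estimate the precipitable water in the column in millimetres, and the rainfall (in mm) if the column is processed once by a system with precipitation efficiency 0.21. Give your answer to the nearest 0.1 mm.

Precipitable water is the column-integrated vapour mass per unit area: PW = (1/g) Σ q̄ Δp, with q in kg/kg and Δp in Pa (1 kg/m² of water = 1 mm).
Layer 1010–720 hPa: Δp = 290 hPa = 29000 Pa, q̄ = 0.00646 kg/kg → 0.00646 × 29000 / 9.8 = 19.12 mm
Layer 720–500 hPa: Δp = 220 hPa = 22000 Pa, q̄ = 0.00204 kg/kg → 0.00204 × 22000 / 9.8 = 4.58 mm
Layer 500–400 hPa: Δp = 100 hPa = 10000 Pa, q̄ = 0.00188 kg/kg → 0.00188 × 10000 / 9.8 = 1.92 mm
PW = 19.12 + 4.58 + 1.92 = 25.62 ≈ 25.6 mm.
Rainfall = ε × PW = 0.21 × 25.6 = 5.4 mm.

PW ≈ 25.6 mm; rainfall ≈ 5.4 mm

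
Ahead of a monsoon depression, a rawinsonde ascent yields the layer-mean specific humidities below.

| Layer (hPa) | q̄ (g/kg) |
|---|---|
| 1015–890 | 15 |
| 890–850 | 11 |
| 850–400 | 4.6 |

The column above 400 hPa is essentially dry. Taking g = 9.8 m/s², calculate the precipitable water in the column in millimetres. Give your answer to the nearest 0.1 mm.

PW ≈ 44.7 mm

Precipitable water is the column-integrated vapour mass per unit area: PW = (1/g) Σ q̄ Δp, with q in kg/kg and Δp in Pa (1 kg/m² of water = 1 mm).
Layer 1015–890 hPa: Δp = 125 hPa = 12500 Pa, q̄ = 0.015 kg/kg → 0.015 × 12500 / 9.8 = 19.13 mm
Layer 890–850 hPa: Δp = 40 hPa = 4000 Pa, q̄ = 0.011 kg/kg → 0.011 × 4000 / 9.8 = 4.49 mm
Layer 850–400 hPa: Δp = 450 hPa = 45000 Pa, q̄ = 0.0046 kg/kg → 0.0046 × 45000 / 9.8 = 21.12 mm
PW = 19.13 + 4.49 + 21.12 = 44.74 ≈ 44.7 mm.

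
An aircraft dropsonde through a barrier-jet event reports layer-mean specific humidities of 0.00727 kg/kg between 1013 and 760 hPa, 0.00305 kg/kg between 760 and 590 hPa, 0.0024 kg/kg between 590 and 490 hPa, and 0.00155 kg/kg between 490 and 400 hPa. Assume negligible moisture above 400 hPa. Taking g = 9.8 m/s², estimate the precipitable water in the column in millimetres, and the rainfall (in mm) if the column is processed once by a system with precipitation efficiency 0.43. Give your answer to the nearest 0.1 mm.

Precipitable water is the column-integrated vapour mass per unit area: PW = (1/g) Σ q̄ Δp, with q in kg/kg and Δp in Pa (1 kg/m² of water = 1 mm).
Layer 1013–760 hPa: Δp = 253 hPa = 25300 Pa, q̄ = 0.00727 kg/kg → 0.00727 × 25300 / 9.8 = 18.77 mm
Layer 760–590 hPa: Δp = 170 hPa = 17000 Pa, q̄ = 0.00305 kg/kg → 0.00305 × 17000 / 9.8 = 5.29 mm
Layer 590–490 hPa: Δp = 100 hPa = 10000 Pa, q̄ = 0.0024 kg/kg → 0.0024 × 10000 / 9.8 = 2.45 mm
Layer 490–400 hPa: Δp = 90 hPa = 9000 Pa, q̄ = 0.00155 kg/kg → 0.00155 × 9000 / 9.8 = 1.42 mm
PW = 18.77 + 5.29 + 2.45 + 1.42 = 27.93 ≈ 27.9 mm.
Rainfall = ε × PW = 0.43 × 27.9 = 12.0 mm.

PW ≈ 27.9 mm; rainfall ≈ 12.0 mm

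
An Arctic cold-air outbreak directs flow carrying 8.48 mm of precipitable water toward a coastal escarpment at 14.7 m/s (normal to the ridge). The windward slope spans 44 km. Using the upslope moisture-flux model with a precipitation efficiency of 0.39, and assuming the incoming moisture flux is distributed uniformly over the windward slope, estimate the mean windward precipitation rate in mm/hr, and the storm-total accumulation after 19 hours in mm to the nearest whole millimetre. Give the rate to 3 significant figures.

R ≈ 3.98 mm/hr; total ≈ 76 mm

Incoming column moisture flux per unit ridge length: F = V × PW = 14.7 × 8.48 = 124.656 mm·m/s.
Spread over the 44 km slope with efficiency ε = 0.39: R = ε·F/W = 0.39 × 124.656 / 44000 m = 1.105e-03 mm/s.
R = 1.105e-03 × 3600 = 3.98 mm/hr.
Over 19 h: total = 3.98 × 19 = 75.62 ≈ 76 mm.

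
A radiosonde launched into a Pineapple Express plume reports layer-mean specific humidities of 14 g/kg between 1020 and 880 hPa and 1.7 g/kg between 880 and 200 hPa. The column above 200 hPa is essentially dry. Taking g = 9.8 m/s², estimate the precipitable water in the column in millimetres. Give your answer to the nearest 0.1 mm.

PW ≈ 31.8 mm

Precipitable water is the column-integrated vapour mass per unit area: PW = (1/g) Σ q̄ Δp, with q in kg/kg and Δp in Pa (1 kg/m² of water = 1 mm).
Layer 1020–880 hPa: Δp = 140 hPa = 14000 Pa, q̄ = 0.014 kg/kg → 0.014 × 14000 / 9.8 = 20.00 mm
Layer 880–200 hPa: Δp = 680 hPa = 68000 Pa, q̄ = 0.0017 kg/kg → 0.0017 × 68000 / 9.8 = 11.80 mm
PW = 20.00 + 11.80 = 31.80 ≈ 31.8 mm.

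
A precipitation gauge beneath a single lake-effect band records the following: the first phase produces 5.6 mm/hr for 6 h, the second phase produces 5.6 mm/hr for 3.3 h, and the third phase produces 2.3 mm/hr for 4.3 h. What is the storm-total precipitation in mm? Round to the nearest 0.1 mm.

Total = Σ Rᵢ Δtᵢ = 5.6 × 6 + 5.6 × 3.3 + 2.3 × 4.3
      = 33.6 + 18.48 + 9.89 = 62.0 mm.

total ≈ 62.0 mm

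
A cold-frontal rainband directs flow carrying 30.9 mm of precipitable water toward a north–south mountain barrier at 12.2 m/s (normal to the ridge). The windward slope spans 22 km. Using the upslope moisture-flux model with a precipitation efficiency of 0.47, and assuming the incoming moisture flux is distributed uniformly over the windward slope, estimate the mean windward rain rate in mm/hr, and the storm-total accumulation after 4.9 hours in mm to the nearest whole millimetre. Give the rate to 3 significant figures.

Incoming column moisture flux per unit ridge length: F = V × PW = 12.2 × 30.9 = 376.98 mm·m/s.
Spread over the 22 km slope with efficiency ε = 0.47: R = ε·F/W = 0.47 × 376.98 / 22000 m = 8.054e-03 mm/s.
R = 8.054e-03 × 3600 = 29.0 mm/hr.
Over 4.9 h: total = 29.0 × 4.9 = 142.1 ≈ 142 mm.

R ≈ 29.0 mm/hr; total ≈ 142 mm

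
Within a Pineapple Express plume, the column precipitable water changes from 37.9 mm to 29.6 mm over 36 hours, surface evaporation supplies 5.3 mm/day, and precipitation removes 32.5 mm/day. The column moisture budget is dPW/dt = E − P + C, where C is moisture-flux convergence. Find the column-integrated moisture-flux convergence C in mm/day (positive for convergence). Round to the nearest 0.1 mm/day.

dPW/dt = (29.6 − 37.9) mm / (36/24 day) = -5.533 mm/day.
C = dPW/dt − E + P = (-5.533) − 5.3 + 32.5 = 21.7 mm/day.

C ≈ 21.7 mm/day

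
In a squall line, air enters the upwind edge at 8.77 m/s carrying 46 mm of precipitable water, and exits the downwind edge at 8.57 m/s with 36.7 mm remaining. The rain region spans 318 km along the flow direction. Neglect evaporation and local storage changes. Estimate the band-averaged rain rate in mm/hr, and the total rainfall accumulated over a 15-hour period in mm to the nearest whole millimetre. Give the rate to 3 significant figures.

R ≈ 1.01 mm/hr; total ≈ 15 mm

Column moisture flux per unit crosswind length is F = V × PW.
Inflow: F_in = 8.77 × 46 = 403.42 mm·m/s
Outflow: F_out = 8.57 × 36.7 = 314.519 mm·m/s
Steady-state rate R = (F_in − F_out)/L = (403.42 − 314.519) / 318000 m = 2.796e-04 mm/s.
R = 2.796e-04 × 3600 = 1.01 mm/hr.
Over 15 h: total = 1.01 × 15 = 15.15 ≈ 15 mm.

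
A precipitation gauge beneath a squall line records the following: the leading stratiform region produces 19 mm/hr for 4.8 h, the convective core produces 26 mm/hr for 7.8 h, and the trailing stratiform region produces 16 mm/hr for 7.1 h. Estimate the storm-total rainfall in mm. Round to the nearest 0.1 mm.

total ≈ 407.6 mm

Total = Σ Rᵢ Δtᵢ = 19 × 4.8 + 26 × 7.8 + 16 × 7.1
      = 91.2 + 202.8 + 113.6 = 407.6 mm.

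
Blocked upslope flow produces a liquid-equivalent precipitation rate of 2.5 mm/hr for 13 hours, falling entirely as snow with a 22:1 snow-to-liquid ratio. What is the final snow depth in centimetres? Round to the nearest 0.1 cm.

Liquid-equivalent depth = 2.5 × 13 = 32.5 mm.
Snow depth = 32.5 mm × 22 = 715 mm = 71.5 cm.

snow depth ≈ 71.5 cm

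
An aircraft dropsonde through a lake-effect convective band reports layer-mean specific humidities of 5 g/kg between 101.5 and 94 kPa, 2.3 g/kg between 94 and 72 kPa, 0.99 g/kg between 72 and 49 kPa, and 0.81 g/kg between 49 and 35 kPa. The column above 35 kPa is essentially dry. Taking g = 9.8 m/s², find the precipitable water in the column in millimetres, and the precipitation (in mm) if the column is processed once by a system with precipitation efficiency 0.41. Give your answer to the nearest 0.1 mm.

Precipitable water is the column-integrated vapour mass per unit area: PW = (1/g) Σ q̄ Δp, with q in kg/kg and Δp in Pa (1 kg/m² of water = 1 mm).
Layer 101.5–94 kPa: Δp = 75 hPa = 7500 Pa, q̄ = 0.005 kg/kg → 0.005 × 7500 / 9.8 = 3.83 mm
Layer 94–72 kPa: Δp = 220 hPa = 22000 Pa, q̄ = 0.0023 kg/kg → 0.0023 × 22000 / 9.8 = 5.16 mm
Layer 72–49 kPa: Δp = 230 hPa = 23000 Pa, q̄ = 0.00099 kg/kg → 0.00099 × 23000 / 9.8 = 2.32 mm
Layer 49–35 kPa: Δp = 140 hPa = 14000 Pa, q̄ = 0.00081 kg/kg → 0.00081 × 14000 / 9.8 = 1.16 mm
PW = 3.83 + 5.16 + 2.32 + 1.16 = 12.47 ≈ 12.5 mm.
Precipitation = ε × PW = 0.41 × 12.5 = 5.1 mm.

PW ≈ 12.5 mm; precipitation ≈ 5.1 mm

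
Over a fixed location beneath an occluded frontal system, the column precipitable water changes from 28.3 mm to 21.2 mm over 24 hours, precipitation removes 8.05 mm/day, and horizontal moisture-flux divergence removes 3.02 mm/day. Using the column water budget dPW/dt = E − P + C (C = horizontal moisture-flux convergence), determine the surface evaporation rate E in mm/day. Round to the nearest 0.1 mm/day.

dPW/dt = (21.2 − 28.3) mm / (24/24 day) = -7.100 mm/day.
E = dPW/dt + P − C = (-7.100) + 8.05 − (-3.02) = 4.0 mm/day.

E ≈ 4.0 mm/day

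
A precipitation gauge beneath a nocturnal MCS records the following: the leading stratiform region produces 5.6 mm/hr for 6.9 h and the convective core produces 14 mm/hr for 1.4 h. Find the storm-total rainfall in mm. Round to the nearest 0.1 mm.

Total = Σ Rᵢ Δtᵢ = 5.6 × 6.9 + 14 × 1.4
      = 38.64 + 19.6 = 58.2 mm.

total ≈ 58.2 mm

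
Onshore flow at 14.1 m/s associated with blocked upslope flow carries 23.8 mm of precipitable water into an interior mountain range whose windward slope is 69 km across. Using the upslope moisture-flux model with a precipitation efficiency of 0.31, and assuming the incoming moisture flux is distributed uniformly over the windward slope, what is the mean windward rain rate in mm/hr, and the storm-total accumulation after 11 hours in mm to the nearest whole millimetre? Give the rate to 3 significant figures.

R ≈ 5.43 mm/hr; total ≈ 60 mm

Incoming column moisture flux per unit ridge length: F = V × PW = 14.1 × 23.8 = 335.58 mm·m/s.
Spread over the 69 km slope with efficiency ε = 0.31: R = ε·F/W = 0.31 × 335.58 / 69000 m = 1.508e-03 mm/s.
R = 1.508e-03 × 3600 = 5.43 mm/hr.
Over 11 h: total = 5.43 × 11 = 59.73 ≈ 60 mm.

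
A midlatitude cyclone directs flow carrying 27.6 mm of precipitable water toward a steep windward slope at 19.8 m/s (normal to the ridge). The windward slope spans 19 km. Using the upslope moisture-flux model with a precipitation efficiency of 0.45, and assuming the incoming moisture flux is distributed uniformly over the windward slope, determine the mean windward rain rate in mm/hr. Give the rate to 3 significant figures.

Incoming column moisture flux per unit ridge length: F = V × PW = 19.8 × 27.6 = 546.48 mm·m/s.
Spread over the 19 km slope with efficiency ε = 0.45: R = ε·F/W = 0.45 × 546.48 / 19000 m = 1.294e-02 mm/s.
R = 1.294e-02 × 3600 = 46.6 mm/hr.

R ≈ 46.6 mm/hr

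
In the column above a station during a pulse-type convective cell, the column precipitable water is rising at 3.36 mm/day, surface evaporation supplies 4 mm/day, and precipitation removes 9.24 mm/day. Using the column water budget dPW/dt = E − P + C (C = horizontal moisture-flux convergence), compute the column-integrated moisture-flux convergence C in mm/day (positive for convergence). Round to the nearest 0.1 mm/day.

dPW/dt = +3.36 mm/day.
C = dPW/dt − E + P = (+3.36) − 4 + 9.24 = 8.6 mm/day.

C ≈ 8.6 mm/day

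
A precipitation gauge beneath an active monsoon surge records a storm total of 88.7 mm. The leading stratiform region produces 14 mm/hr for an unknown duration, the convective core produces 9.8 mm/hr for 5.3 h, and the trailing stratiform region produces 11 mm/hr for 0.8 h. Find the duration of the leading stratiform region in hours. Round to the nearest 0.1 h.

duration ≈ 2.0 h

Known phases: 9.8 × 5.3 + 11 × 0.8 = 51.94 + 8.8 = 60.74 mm.
Remaining depth = 88.7 − 60.74 = 27.96 mm.
Duration = 27.96 / 14 = 2.0 h.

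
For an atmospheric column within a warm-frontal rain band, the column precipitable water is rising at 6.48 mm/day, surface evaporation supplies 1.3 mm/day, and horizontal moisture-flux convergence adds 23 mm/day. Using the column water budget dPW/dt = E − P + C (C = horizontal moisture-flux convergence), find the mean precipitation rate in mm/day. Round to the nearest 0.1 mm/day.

dPW/dt = +6.48 mm/day.
P = E + C − dPW/dt = 1.3 + (23) − (+6.48) = 17.8 mm/day.

P ≈ 17.8 mm/day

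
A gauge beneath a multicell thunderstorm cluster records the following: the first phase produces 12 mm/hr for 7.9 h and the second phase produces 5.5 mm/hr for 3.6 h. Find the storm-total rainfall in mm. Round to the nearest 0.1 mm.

total ≈ 114.6 mm

Total = Σ Rᵢ Δtᵢ = 12 × 7.9 + 5.5 × 3.6
      = 94.8 + 19.8 = 114.6 mm.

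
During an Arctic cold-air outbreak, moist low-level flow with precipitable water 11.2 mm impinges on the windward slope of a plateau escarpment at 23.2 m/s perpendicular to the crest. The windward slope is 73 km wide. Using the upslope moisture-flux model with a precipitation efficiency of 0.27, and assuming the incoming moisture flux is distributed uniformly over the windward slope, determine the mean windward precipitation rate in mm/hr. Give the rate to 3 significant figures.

Incoming column moisture flux per unit ridge length: F = V × PW = 23.2 × 11.2 = 259.84 mm·m/s.
Spread over the 73 km slope with efficiency ε = 0.27: R = ε·F/W = 0.27 × 259.84 / 73000 m = 9.611e-04 mm/s.
R = 9.611e-04 × 3600 = 3.46 mm/hr.

R ≈ 3.46 mm/hr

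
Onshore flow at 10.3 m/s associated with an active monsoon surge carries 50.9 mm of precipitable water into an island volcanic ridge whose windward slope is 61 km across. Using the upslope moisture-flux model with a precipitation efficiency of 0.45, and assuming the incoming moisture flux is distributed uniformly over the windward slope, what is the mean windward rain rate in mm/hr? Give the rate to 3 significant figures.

R ≈ 13.9 mm/hr

Incoming column moisture flux per unit ridge length: F = V × PW = 10.3 × 50.9 = 524.27 mm·m/s.
Spread over the 61 km slope with efficiency ε = 0.45: R = ε·F/W = 0.45 × 524.27 / 61000 m = 3.868e-03 mm/s.
R = 3.868e-03 × 3600 = 13.9 mm/hr.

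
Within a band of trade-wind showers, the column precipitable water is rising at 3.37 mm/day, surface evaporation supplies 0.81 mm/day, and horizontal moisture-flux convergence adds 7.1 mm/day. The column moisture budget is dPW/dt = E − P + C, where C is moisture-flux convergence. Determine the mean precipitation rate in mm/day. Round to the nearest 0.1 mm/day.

P ≈ 4.5 mm/day

dPW/dt = +3.37 mm/day.
P = E + C − dPW/dt = 0.81 + (7.1) − (+3.37) = 4.5 mm/day.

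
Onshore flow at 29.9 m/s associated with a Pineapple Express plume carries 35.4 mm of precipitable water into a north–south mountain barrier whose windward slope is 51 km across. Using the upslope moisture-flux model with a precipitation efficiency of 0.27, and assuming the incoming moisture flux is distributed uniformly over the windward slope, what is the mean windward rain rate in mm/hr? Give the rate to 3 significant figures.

Incoming column moisture flux per unit ridge length: F = V × PW = 29.9 × 35.4 = 1058.46 mm·m/s.
Spread over the 51 km slope with efficiency ε = 0.27: R = ε·F/W = 0.27 × 1058.46 / 51000 m = 5.604e-03 mm/s.
R = 5.604e-03 × 3600 = 20.2 mm/hr.

R ≈ 20.2 mm/hr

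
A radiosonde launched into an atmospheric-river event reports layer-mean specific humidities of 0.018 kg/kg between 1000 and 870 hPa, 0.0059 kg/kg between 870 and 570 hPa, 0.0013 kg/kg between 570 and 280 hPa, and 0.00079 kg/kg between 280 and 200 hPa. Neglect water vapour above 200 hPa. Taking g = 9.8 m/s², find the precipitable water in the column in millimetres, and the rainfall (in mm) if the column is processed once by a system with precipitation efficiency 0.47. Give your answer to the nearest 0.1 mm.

PW ≈ 46.4 mm; rainfall ≈ 21.8 mm

Precipitable water is the column-integrated vapour mass per unit area: PW = (1/g) Σ q̄ Δp, with q in kg/kg and Δp in Pa (1 kg/m² of water = 1 mm).
Layer 1000–870 hPa: Δp = 130 hPa = 13000 Pa, q̄ = 0.018 kg/kg → 0.018 × 13000 / 9.8 = 23.88 mm
Layer 870–570 hPa: Δp = 300 hPa = 30000 Pa, q̄ = 0.0059 kg/kg → 0.0059 × 30000 / 9.8 = 18.06 mm
Layer 570–280 hPa: Δp = 290 hPa = 29000 Pa, q̄ = 0.0013 kg/kg → 0.0013 × 29000 / 9.8 = 3.85 mm
Layer 280–200 hPa: Δp = 80 hPa = 8000 Pa, q̄ = 0.00079 kg/kg → 0.00079 × 8000 / 9.8 = 0.64 mm
PW = 23.88 + 18.06 + 3.85 + 0.64 = 46.43 ≈ 46.4 mm.
Rainfall = ε × PW = 0.47 × 46.4 = 21.8 mm.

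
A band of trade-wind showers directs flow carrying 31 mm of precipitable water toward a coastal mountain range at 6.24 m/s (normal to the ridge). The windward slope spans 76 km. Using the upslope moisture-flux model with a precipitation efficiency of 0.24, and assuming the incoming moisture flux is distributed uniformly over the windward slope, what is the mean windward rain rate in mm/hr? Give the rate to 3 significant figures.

Incoming column moisture flux per unit ridge length: F = V × PW = 6.24 × 31 = 193.44 mm·m/s.
Spread over the 76 km slope with efficiency ε = 0.24: R = ε·F/W = 0.24 × 193.44 / 76000 m = 6.109e-04 mm/s.
R = 6.109e-04 × 3600 = 2.20 mm/hr.

R ≈ 2.20 mm/hr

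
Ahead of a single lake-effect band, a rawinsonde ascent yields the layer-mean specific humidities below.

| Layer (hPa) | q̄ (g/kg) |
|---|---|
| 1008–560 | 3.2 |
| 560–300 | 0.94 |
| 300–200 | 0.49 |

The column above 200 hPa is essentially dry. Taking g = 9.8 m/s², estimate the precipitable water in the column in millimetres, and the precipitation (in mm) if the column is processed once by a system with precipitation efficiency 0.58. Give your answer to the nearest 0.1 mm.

PW ≈ 17.6 mm; precipitation ≈ 10.2 mm

Precipitable water is the column-integrated vapour mass per unit area: PW = (1/g) Σ q̄ Δp, with q in kg/kg and Δp in Pa (1 kg/m² of water = 1 mm).
Layer 1008–560 hPa: Δp = 448 hPa = 44800 Pa, q̄ = 0.0032 kg/kg → 0.0032 × 44800 / 9.8 = 14.63 mm
Layer 560–300 hPa: Δp = 260 hPa = 26000 Pa, q̄ = 0.00094 kg/kg → 0.00094 × 26000 / 9.8 = 2.49 mm
Layer 300–200 hPa: Δp = 100 hPa = 10000 Pa, q̄ = 0.00049 kg/kg → 0.00049 × 10000 / 9.8 = 0.50 mm
PW = 14.63 + 2.49 + 0.50 = 17.62 ≈ 17.6 mm.
Precipitation = ε × PW = 0.58 × 17.6 = 10.2 mm.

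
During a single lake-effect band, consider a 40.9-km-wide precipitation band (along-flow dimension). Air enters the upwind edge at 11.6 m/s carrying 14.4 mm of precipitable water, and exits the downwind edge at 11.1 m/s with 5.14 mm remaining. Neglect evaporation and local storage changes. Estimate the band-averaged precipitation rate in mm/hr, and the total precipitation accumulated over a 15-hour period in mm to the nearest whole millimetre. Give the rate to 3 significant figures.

Column moisture flux per unit crosswind length is F = V × PW.
Inflow: F_in = 11.6 × 14.4 = 167.04 mm·m/s
Outflow: F_out = 11.1 × 5.14 = 57.054 mm·m/s
Steady-state rate R = (F_in − F_out)/L = (167.04 − 57.054) / 40900 m = 2.689e-03 mm/s.
R = 2.689e-03 × 3600 = 9.68 mm/hr.
Over 15 h: total = 9.68 × 15 = 145.2 ≈ 145 mm.

R ≈ 9.68 mm/hr; total ≈ 145 mm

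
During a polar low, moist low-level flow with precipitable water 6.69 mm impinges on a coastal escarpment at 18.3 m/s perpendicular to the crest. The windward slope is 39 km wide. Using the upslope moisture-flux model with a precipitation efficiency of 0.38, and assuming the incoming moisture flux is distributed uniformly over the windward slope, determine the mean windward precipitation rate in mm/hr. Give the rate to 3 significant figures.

R ≈ 4.29 mm/hr

Incoming column moisture flux per unit ridge length: F = V × PW = 18.3 × 6.69 = 122.427 mm·m/s.
Spread over the 39 km slope with efficiency ε = 0.38: R = ε·F/W = 0.38 × 122.427 / 39000 m = 1.193e-03 mm/s.
R = 1.193e-03 × 3600 = 4.29 mm/hr.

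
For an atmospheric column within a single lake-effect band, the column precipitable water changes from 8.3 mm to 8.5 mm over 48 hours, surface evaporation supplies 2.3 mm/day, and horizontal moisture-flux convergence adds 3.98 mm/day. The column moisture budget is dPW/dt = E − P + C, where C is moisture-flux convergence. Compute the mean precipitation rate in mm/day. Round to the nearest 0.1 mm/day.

dPW/dt = (8.5 − 8.3) mm / (48/24 day) = +0.100 mm/day.
P = E + C − dPW/dt = 2.3 + (3.98) − (+0.100) = 6.2 mm/day.

P ≈ 6.2 mm/day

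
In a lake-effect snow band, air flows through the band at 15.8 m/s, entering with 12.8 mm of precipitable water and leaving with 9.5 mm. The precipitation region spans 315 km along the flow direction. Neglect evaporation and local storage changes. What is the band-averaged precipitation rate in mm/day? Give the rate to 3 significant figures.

R ≈ 14.3 mm/day

Column moisture flux per unit crosswind length is F = V × PW.
Inflow: F_in = 15.8 × 12.8 = 202.24 mm·m/s
Outflow: F_out = 15.8 × 9.5 = 150.1 mm·m/s
Steady-state rate R = (F_in − F_out)/L = (202.24 − 150.1) / 315000 m = 1.655e-04 mm/s.
R = 1.655e-04 × 3600 × 24 = 14.3 mm/day.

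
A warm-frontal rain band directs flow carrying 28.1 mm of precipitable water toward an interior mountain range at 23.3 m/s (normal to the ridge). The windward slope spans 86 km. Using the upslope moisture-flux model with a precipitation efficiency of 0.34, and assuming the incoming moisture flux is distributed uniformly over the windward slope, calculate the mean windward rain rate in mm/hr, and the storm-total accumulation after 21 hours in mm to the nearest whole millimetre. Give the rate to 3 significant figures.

R ≈ 9.32 mm/hr; total ≈ 196 mm

Incoming column moisture flux per unit ridge length: F = V × PW = 23.3 × 28.1 = 654.73 mm·m/s.
Spread over the 86 km slope with efficiency ε = 0.34: R = ε·F/W = 0.34 × 654.73 / 86000 m = 2.588e-03 mm/s.
R = 2.588e-03 × 3600 = 9.32 mm/hr.
Over 21 h: total = 9.32 × 21 = 195.72 ≈ 196 mm.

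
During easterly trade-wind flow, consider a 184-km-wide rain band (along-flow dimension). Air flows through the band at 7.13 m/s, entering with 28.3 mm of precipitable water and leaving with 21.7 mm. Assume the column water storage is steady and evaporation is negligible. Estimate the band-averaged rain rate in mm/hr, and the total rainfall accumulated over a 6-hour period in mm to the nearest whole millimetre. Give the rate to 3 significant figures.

Column moisture flux per unit crosswind length is F = V × PW.
Inflow: F_in = 7.13 × 28.3 = 201.779 mm·m/s
Outflow: F_out = 7.13 × 21.7 = 154.721 mm·m/s
Steady-state rate R = (F_in − F_out)/L = (201.779 − 154.721) / 184000 m = 2.557e-04 mm/s.
R = 2.557e-04 × 3600 = 0.921 mm/hr.
Over 6 h: total = 0.921 × 6 = 5.526 ≈ 6 mm.

R ≈ 0.921 mm/hr; total ≈ 6 mm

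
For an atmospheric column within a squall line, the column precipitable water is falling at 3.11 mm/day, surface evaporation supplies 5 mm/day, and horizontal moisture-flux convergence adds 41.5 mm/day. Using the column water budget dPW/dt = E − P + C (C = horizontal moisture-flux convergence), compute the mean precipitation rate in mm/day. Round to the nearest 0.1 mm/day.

dPW/dt = -3.11 mm/day.
P = E + C − dPW/dt = 5 + (41.5) − (-3.11) = 49.6 mm/day.

P ≈ 49.6 mm/day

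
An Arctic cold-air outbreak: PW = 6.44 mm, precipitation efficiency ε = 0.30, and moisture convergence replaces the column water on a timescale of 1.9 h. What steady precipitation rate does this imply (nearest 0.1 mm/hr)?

Each overturning extracts ε × PW = 0.30 × 6.44 = 1.932 mm.
Rate = ε·PW / τ = 1.932 / 1.9 h = 1.0 mm/hr.

R ≈ 1.0 mm/hr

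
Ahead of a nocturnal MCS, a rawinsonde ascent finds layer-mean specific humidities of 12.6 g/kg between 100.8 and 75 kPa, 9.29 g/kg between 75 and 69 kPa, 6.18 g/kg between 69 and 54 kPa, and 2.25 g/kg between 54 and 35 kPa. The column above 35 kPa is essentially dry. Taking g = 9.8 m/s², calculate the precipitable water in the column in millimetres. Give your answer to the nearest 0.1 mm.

PW ≈ 52.7 mm

Precipitable water is the column-integrated vapour mass per unit area: PW = (1/g) Σ q̄ Δp, with q in kg/kg and Δp in Pa (1 kg/m² of water = 1 mm).
Layer 100.8–75 kPa: Δp = 258 hPa = 25800 Pa, q̄ = 0.0126 kg/kg → 0.0126 × 25800 / 9.8 = 33.17 mm
Layer 75–69 kPa: Δp = 60 hPa = 6000 Pa, q̄ = 0.00929 kg/kg → 0.00929 × 6000 / 9.8 = 5.69 mm
Layer 69–54 kPa: Δp = 150 hPa = 15000 Pa, q̄ = 0.00618 kg/kg → 0.00618 × 15000 / 9.8 = 9.46 mm
Layer 54–35 kPa: Δp = 190 hPa = 19000 Pa, q̄ = 0.00225 kg/kg → 0.00225 × 19000 / 9.8 = 4.36 mm
PW = 33.17 + 5.69 + 9.46 + 4.36 = 52.68 ≈ 52.7 mm.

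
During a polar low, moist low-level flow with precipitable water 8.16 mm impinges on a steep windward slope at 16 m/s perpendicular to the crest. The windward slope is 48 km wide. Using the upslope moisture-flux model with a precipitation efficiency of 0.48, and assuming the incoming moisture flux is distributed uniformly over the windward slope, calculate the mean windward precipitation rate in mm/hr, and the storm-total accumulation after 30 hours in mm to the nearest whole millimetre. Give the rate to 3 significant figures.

Incoming column moisture flux per unit ridge length: F = V × PW = 16 × 8.16 = 130.56 mm·m/s.
Spread over the 48 km slope with efficiency ε = 0.48: R = ε·F/W = 0.48 × 130.56 / 48000 m = 1.306e-03 mm/s.
R = 1.306e-03 × 3600 = 4.70 mm/hr.
Over 30 h: total = 4.70 × 30 = 141 mm.

R ≈ 4.70 mm/hr; total ≈ 141 mm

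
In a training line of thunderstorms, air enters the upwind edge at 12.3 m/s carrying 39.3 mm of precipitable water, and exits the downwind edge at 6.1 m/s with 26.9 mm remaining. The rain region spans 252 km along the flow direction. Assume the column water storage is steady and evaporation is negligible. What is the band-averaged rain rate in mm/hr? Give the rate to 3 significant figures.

R ≈ 4.56 mm/hr

Column moisture flux per unit crosswind length is F = V × PW.
Inflow: F_in = 12.3 × 39.3 = 483.39 mm·m/s
Outflow: F_out = 6.1 × 26.9 = 164.09 mm·m/s
Steady-state rate R = (F_in − F_out)/L = (483.39 − 164.09) / 252000 m = 1.267e-03 mm/s.
R = 1.267e-03 × 3600 = 4.56 mm/hr.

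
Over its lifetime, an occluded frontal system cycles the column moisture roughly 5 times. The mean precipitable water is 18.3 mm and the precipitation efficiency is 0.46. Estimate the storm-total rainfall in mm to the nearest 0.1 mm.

rainfall ≈ 42.1 mm

Each cycle deposits ε × PW = 0.46 × 18.3 = 8.418 mm.
Over 5 cycles: 5 × 8.418 = 42.1 mm.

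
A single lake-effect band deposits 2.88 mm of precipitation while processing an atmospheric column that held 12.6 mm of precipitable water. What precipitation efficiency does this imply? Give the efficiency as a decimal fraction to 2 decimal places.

ε ≈ 0.23

ε = precipitation / PW = 2.88 / 12.6 = 0.23.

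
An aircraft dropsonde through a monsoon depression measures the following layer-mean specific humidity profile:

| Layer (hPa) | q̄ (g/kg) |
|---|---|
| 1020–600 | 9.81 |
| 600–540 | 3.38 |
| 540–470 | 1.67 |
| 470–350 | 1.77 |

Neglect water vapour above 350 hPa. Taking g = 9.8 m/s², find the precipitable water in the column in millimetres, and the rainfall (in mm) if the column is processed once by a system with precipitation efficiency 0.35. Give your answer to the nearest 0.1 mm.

PW ≈ 47.5 mm; rainfall ≈ 16.6 mm

Precipitable water is the column-integrated vapour mass per unit area: PW = (1/g) Σ q̄ Δp, with q in kg/kg and Δp in Pa (1 kg/m² of water = 1 mm).
Layer 1020–600 hPa: Δp = 420 hPa = 42000 Pa, q̄ = 0.00981 kg/kg → 0.00981 × 42000 / 9.8 = 42.04 mm
Layer 600–540 hPa: Δp = 60 hPa = 6000 Pa, q̄ = 0.00338 kg/kg → 0.00338 × 6000 / 9.8 = 2.07 mm
Layer 540–470 hPa: Δp = 70 hPa = 7000 Pa, q̄ = 0.00167 kg/kg → 0.00167 × 7000 / 9.8 = 1.19 mm
Layer 470–350 hPa: Δp = 120 hPa = 12000 Pa, q̄ = 0.00177 kg/kg → 0.00177 × 12000 / 9.8 = 2.17 mm
PW = 42.04 + 2.07 + 1.19 + 2.17 = 47.47 ≈ 47.5 mm.
Rainfall = ε × PW = 0.35 × 47.5 = 16.6 mm.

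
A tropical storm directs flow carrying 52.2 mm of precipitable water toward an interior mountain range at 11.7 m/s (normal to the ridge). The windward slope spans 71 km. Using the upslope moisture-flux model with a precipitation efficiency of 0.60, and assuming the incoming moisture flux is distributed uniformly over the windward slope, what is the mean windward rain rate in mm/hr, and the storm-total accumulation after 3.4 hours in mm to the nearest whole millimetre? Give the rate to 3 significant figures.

Incoming column moisture flux per unit ridge length: F = V × PW = 11.7 × 52.2 = 610.74 mm·m/s.
Spread over the 71 km slope with efficiency ε = 0.60: R = ε·F/W = 0.60 × 610.74 / 71000 m = 5.161e-03 mm/s.
R = 5.161e-03 × 3600 = 18.6 mm/hr.
Over 3.4 h: total = 18.6 × 3.4 = 63.24 ≈ 63 mm.

R ≈ 18.6 mm/hr; total ≈ 63 mm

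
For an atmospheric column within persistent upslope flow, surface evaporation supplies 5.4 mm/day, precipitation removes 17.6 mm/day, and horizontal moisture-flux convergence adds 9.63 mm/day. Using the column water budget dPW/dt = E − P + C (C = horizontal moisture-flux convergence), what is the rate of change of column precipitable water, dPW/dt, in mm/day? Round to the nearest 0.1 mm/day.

dPW/dt ≈ -2.6 mm/day

dPW/dt = E − P + C = 5.4 − 17.6 + (9.63) = -2.6 mm/day.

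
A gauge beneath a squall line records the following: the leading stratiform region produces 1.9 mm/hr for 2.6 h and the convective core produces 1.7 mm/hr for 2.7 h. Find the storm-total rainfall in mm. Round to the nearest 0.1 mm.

total ≈ 9.5 mm

Total = Σ Rᵢ Δtᵢ = 1.9 × 2.6 + 1.7 × 2.7
      = 4.94 + 4.59 = 9.5 mm.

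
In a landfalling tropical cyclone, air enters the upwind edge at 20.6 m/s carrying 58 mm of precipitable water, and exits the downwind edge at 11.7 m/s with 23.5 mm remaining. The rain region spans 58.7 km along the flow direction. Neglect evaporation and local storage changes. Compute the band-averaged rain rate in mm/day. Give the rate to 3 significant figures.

R ≈ 1350 mm/day

Column moisture flux per unit crosswind length is F = V × PW.
Inflow: F_in = 20.6 × 58 = 1194.8 mm·m/s
Outflow: F_out = 11.7 × 23.5 = 274.95 mm·m/s
Steady-state rate R = (F_in − F_out)/L = (1194.8 − 274.95) / 58700 m = 1.567e-02 mm/s.
R = 1.567e-02 × 3600 × 24 = 1350 mm/day.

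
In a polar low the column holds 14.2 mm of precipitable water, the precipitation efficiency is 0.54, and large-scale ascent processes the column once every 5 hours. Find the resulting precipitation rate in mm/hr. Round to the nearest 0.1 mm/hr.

Each overturning extracts ε × PW = 0.54 × 14.2 = 7.668 mm.
Rate = ε·PW / τ = 7.668 / 5 h = 1.5 mm/hr.

R ≈ 1.5 mm/hr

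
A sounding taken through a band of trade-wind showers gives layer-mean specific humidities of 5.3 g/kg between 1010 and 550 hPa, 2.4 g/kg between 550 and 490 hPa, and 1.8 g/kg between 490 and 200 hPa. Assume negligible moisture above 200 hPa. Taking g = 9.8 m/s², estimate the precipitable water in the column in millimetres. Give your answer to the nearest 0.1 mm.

Precipitable water is the column-integrated vapour mass per unit area: PW = (1/g) Σ q̄ Δp, with q in kg/kg and Δp in Pa (1 kg/m² of water = 1 mm).
Layer 1010–550 hPa: Δp = 460 hPa = 46000 Pa, q̄ = 0.0053 kg/kg → 0.0053 × 46000 / 9.8 = 24.88 mm
Layer 550–490 hPa: Δp = 60 hPa = 6000 Pa, q̄ = 0.0024 kg/kg → 0.0024 × 6000 / 9.8 = 1.47 mm
Layer 490–200 hPa: Δp = 290 hPa = 29000 Pa, q̄ = 0.0018 kg/kg → 0.0018 × 29000 / 9.8 = 5.33 mm
PW = 24.88 + 1.47 + 5.33 = 31.68 ≈ 31.7 mm.

PW ≈ 31.7 mm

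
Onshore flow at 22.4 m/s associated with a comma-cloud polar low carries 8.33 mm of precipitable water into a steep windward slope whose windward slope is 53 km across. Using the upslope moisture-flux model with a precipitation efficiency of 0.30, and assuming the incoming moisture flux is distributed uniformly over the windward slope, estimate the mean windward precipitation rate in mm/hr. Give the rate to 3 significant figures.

Incoming column moisture flux per unit ridge length: F = V × PW = 22.4 × 8.33 = 186.592 mm·m/s.
Spread over the 53 km slope with efficiency ε = 0.30: R = ε·F/W = 0.30 × 186.592 / 53000 m = 1.056e-03 mm/s.
R = 1.056e-03 × 3600 = 3.80 mm/hr.

R ≈ 3.80 mm/hr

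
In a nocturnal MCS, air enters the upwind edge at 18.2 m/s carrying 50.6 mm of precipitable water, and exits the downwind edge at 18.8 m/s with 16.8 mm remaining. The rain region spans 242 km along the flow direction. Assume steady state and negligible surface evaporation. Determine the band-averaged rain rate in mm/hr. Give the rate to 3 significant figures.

R ≈ 9.00 mm/hr

Column moisture flux per unit crosswind length is F = V × PW.
Inflow: F_in = 18.2 × 50.6 = 920.92 mm·m/s
Outflow: F_out = 18.8 × 16.8 = 315.84 mm·m/s
Steady-state rate R = (F_in − F_out)/L = (920.92 − 315.84) / 242000 m = 2.500e-03 mm/s.
R = 2.500e-03 × 3600 = 9.00 mm/hr.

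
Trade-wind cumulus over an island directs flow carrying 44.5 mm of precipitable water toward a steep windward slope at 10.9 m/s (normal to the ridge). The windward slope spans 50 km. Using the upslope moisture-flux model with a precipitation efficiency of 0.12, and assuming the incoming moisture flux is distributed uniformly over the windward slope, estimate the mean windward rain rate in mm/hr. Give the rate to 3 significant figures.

Incoming column moisture flux per unit ridge length: F = V × PW = 10.9 × 44.5 = 485.05 mm·m/s.
Spread over the 50 km slope with efficiency ε = 0.12: R = ε·F/W = 0.12 × 485.05 / 50000 m = 1.164e-03 mm/s.
R = 1.164e-03 × 3600 = 4.19 mm/hr.

R ≈ 4.19 mm/hr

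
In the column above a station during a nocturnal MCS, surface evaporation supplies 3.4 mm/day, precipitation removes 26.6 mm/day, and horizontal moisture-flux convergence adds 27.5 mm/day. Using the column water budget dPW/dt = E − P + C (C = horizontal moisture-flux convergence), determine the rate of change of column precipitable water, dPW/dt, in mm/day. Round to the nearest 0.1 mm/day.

dPW/dt ≈ 4.3 mm/day

dPW/dt = E − P + C = 3.4 − 26.6 + (27.5) = 4.3 mm/day.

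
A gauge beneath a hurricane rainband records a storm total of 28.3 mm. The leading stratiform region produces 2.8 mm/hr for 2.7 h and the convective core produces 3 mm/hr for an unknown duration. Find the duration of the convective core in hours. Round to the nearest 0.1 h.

duration ≈ 6.9 h

Known phases: 2.8 × 2.7 = 7.56 mm.
Remaining depth = 28.3 − 7.56 = 20.74 mm.
Duration = 20.74 / 3 = 6.9 h.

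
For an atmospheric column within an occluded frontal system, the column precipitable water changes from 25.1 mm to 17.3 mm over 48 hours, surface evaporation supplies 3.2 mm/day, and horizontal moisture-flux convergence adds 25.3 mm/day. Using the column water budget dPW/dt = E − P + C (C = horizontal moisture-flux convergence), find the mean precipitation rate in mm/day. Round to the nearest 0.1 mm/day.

dPW/dt = (17.3 − 25.1) mm / (48/24 day) = -3.900 mm/day.
P = E + C − dPW/dt = 3.2 + (25.3) − (-3.900) = 32.4 mm/day.

P ≈ 32.4 mm/day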